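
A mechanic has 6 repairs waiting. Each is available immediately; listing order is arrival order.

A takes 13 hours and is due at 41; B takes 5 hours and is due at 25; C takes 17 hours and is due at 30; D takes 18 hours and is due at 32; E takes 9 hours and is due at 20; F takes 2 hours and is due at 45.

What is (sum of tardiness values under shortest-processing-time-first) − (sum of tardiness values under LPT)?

-57

SPT (increasing processing time): F B E A C D.
F: 0→2, due 45, tardiness 0
B: 2→7, due 25, tardiness 0
E: 7→16, due 20, tardiness 0
A: 16→29, due 41, tardiness 0
C: 29→46, due 30, tardiness 16
D: 46→64, due 32, tardiness 32
Sum = 0+0+0+0+16+32 = 48.
LPT (decreasing processing time): D C A E B F.
D: 0→18, due 32, tardiness 0
C: 18→35, due 30, tardiness 5
A: 35→48, due 41, tardiness 7
E: 48→57, due 20, tardiness 37
B: 57→62, due 25, tardiness 37
F: 62→64, due 45, tardiness 19
Sum = 0+5+7+37+37+19 = 105.
Difference = 48 − 105 = -57.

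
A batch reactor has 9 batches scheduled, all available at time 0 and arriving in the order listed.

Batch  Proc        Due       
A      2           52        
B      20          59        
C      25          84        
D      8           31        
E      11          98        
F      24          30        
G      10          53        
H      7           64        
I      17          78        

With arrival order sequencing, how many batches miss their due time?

5

FIFO (arrival order): A B C D E F G H I.
A: 0→2, due 52, tardiness 0
B: 2→22, due 59, tardiness 0
C: 22→47, due 84, tardiness 0
D: 47→55, due 31, tardiness 24
E: 55→66, due 98, tardiness 0
F: 66→90, due 30, tardiness 60
G: 90→100, due 53, tardiness 47
H: 100→107, due 64, tardiness 43
I: 107→124, due 78, tardiness 46
Late batches: 5.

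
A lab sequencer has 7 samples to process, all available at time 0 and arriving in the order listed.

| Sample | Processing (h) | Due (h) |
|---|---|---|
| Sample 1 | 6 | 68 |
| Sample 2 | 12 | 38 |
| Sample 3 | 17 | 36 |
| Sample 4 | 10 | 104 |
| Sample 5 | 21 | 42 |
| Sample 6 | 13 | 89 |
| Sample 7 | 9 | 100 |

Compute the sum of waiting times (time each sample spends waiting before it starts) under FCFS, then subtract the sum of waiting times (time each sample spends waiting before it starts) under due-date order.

FIFO (arrival order): Sample 1 Sample 2 Sample 3 Sample 4 Sample 5 Sample 6 Sample 7.
Sample 1: waits 0, runs 0→6
Sample 2: waits 6, runs 6→18
Sample 3: waits 18, runs 18→35
Sample 4: waits 35, runs 35→45
Sample 5: waits 45, runs 45→66
Sample 6: waits 66, runs 66→79
Sample 7: waits 79, runs 79→88
Sum = 0+6+18+35+45+66+79 = 249.
EDD (increasing due date): Sample 3 Sample 2 Sample 5 Sample 1 Sample 6 Sample 7 Sample 4.
Sample 3: waits 0, runs 0→17
Sample 2: waits 17, runs 17→29
Sample 5: waits 29, runs 29→50
Sample 1: waits 50, runs 50→56
Sample 6: waits 56, runs 56→69
Sample 7: waits 69, runs 69→78
Sample 4: waits 78, runs 78→88
Sum = 0+17+29+50+56+69+78 = 299.
Difference = 249 − 299 = -50.

-50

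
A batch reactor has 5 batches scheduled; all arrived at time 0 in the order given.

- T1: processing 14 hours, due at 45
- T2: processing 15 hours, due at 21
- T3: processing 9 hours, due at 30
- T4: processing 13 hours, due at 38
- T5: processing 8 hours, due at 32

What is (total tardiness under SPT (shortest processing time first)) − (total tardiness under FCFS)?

-18

SPT (increasing processing time): T5 T3 T4 T1 T2.
T5: 0→8, due 32, tardiness 0
T3: 8→17, due 30, tardiness 0
T4: 17→30, due 38, tardiness 0
T1: 30→44, due 45, tardiness 0
T2: 44→59, due 21, tardiness 38
Sum = 0+0+0+0+38 = 38.
FIFO (arrival order): T1 T2 T3 T4 T5.
T1: 0→14, due 45, tardiness 0
T2: 14→29, due 21, tardiness 8
T3: 29→38, due 30, tardiness 8
T4: 38→51, due 38, tardiness 13
T5: 51→59, due 32, tardiness 27
Sum = 0+8+8+13+27 = 56.
Difference = 38 − 56 = -18.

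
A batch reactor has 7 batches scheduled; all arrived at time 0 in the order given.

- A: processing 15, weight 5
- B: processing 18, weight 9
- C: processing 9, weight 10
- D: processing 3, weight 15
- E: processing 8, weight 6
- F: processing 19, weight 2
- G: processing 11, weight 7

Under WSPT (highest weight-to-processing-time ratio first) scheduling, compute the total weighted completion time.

1429

WSPT (decreasing weight/processing-time ratio): D C E G B A F.
D: finishes 3, weight 15, w·C = 45
C: finishes 12, weight 10, w·C = 120
E: finishes 20, weight 6, w·C = 120
G: finishes 31, weight 7, w·C = 217
B: finishes 49, weight 9, w·C = 441
A: finishes 64, weight 5, w·C = 320
F: finishes 83, weight 2, w·C = 166
Sum = 45+120+120+217+441+320+166 = 1429.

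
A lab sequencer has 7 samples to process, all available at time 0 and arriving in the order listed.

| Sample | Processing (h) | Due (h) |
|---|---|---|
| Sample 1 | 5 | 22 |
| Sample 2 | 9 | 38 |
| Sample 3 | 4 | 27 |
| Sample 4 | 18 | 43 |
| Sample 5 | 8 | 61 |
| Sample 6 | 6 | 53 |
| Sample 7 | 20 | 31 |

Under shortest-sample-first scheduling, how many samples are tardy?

2

SPT (increasing processing time): Sample 3 Sample 1 Sample 6 Sample 5 Sample 2 Sample 4 Sample 7.
Sample 3: 0→4, due 27, tardiness 0
Sample 1: 4→9, due 22, tardiness 0
Sample 6: 9→15, due 53, tardiness 0
Sample 5: 15→23, due 61, tardiness 0
Sample 2: 23→32, due 38, tardiness 0
Sample 4: 32→50, due 43, tardiness 7
Sample 7: 50→70, due 31, tardiness 39
Late samples: 2.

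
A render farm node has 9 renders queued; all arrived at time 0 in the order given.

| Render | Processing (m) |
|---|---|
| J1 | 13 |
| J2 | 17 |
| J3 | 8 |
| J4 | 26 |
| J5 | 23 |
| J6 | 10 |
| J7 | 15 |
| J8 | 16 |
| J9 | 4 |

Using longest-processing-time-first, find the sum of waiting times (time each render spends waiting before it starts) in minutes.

678

LPT (decreasing processing time): J4 J5 J2 J8 J7 J1 J6 J3 J9.
J4: waits 0, runs 0→26
J5: waits 26, runs 26→49
J2: waits 49, runs 49→66
J8: waits 66, runs 66→82
J7: waits 82, runs 82→97
J1: waits 97, runs 97→110
J6: waits 110, runs 110→120
J3: waits 120, runs 120→128
J9: waits 128, runs 128→132
Sum = 0+26+49+66+82+97+110+120+128 = 678.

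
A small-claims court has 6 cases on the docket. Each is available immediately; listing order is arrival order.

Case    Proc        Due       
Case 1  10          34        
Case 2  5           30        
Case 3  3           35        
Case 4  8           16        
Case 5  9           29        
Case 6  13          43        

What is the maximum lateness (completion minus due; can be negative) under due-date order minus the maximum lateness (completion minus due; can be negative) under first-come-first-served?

-5

EDD (increasing due date): Case 4 Case 5 Case 2 Case 1 Case 3 Case 6.
Case 4: 0→8, due 16, lateness -8
Case 5: 8→17, due 29, lateness -12
Case 2: 17→22, due 30, lateness -8
Case 1: 22→32, due 34, lateness -2
Case 3: 32→35, due 35, lateness 0
Case 6: 35→48, due 43, lateness 5
Maximum = 5.
FIFO (arrival order): Case 1 Case 2 Case 3 Case 4 Case 5 Case 6.
Case 1: 0→10, due 34, lateness -24
Case 2: 10→15, due 30, lateness -15
Case 3: 15→18, due 35, lateness -17
Case 4: 18→26, due 16, lateness 10
Case 5: 26→35, due 29, lateness 6
Case 6: 35→48, due 43, lateness 5
Maximum = 10.
Difference = 5 − 10 = -5.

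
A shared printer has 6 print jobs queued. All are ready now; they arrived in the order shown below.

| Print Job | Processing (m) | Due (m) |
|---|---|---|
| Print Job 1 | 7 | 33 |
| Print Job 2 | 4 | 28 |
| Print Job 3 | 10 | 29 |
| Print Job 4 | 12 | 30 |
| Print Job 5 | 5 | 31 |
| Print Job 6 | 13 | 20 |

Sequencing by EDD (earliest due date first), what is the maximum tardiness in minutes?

EDD (increasing due date): Print Job 6 Print Job 2 Print Job 3 Print Job 4 Print Job 5 Print Job 1.
Print Job 6: 0→13, due 20, tardiness 0
Print Job 2: 13→17, due 28, tardiness 0
Print Job 3: 17→27, due 29, tardiness 0
Print Job 4: 27→39, due 30, tardiness 9
Print Job 5: 39→44, due 31, tardiness 13
Print Job 1: 44→51, due 33, tardiness 18
Maximum = 18.

18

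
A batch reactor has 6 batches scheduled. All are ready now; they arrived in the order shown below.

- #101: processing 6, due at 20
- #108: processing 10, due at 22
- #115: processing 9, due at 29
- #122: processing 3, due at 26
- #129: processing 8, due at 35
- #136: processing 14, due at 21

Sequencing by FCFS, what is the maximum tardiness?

FIFO (arrival order): #101 #108 #115 #122 #129 #136.
#101: 0→6, due 20, tardiness 0
#108: 6→16, due 22, tardiness 0
#115: 16→25, due 29, tardiness 0
#122: 25→28, due 26, tardiness 2
#129: 28→36, due 35, tardiness 1
#136: 36→50, due 21, tardiness 29
Maximum = 29.

29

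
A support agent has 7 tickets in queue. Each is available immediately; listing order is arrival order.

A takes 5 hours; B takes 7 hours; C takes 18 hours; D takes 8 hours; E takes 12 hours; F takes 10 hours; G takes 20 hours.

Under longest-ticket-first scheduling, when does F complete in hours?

60

LPT (decreasing processing time): G C E F D B A.
G: 0→20
C: 20→38
E: 38→50
F: 50→60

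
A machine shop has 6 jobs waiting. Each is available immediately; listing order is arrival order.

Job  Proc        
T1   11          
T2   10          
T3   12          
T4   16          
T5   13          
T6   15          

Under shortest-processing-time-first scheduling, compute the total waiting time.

171

SPT (increasing processing time): T2 T1 T3 T5 T6 T4.
T2: waits 0, runs 0→10
T1: waits 10, runs 10→21
T3: waits 21, runs 21→33
T5: waits 33, runs 33→46
T6: waits 46, runs 46→61
T4: waits 61, runs 61→77
Sum = 0+10+21+33+46+61 = 171.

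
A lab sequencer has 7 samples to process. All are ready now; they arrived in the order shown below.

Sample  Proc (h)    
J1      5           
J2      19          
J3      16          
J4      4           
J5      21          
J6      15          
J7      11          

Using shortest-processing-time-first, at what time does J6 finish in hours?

35

SPT (increasing processing time): J4 J1 J7 J6 J3 J2 J5.
J4: 0→4
J1: 4→9
J7: 9→20
J6: 20→35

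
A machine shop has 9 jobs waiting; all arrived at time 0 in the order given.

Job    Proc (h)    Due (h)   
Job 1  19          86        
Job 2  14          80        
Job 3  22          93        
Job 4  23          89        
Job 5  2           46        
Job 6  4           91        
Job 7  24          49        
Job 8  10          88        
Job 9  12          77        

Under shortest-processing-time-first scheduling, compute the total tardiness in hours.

SPT (increasing processing time): Job 5 Job 6 Job 8 Job 9 Job 2 Job 1 Job 3 Job 4 Job 7.
Job 5: 0→2, due 46, tardiness 0
Job 6: 2→6, due 91, tardiness 0
Job 8: 6→16, due 88, tardiness 0
Job 9: 16→28, due 77, tardiness 0
Job 2: 28→42, due 80, tardiness 0
Job 1: 42→61, due 86, tardiness 0
Job 3: 61→83, due 93, tardiness 0
Job 4: 83→106, due 89, tardiness 17
Job 7: 106→130, due 49, tardiness 81
Sum = 0+0+0+0+0+0+0+17+81 = 98.

98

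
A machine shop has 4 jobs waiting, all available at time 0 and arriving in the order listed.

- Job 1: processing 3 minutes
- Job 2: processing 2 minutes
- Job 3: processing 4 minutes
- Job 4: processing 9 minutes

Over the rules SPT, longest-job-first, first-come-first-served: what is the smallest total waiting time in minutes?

16

SPT (increasing processing time): Job 2 Job 1 Job 3 Job 4.
Job 2: waits 0, runs 0→2
Job 1: waits 2, runs 2→5
Job 3: waits 5, runs 5→9
Job 4: waits 9, runs 9→18
Sum = 0+2+5+9 = 16.
LPT (decreasing processing time): Job 4 Job 3 Job 1 Job 2.
Job 4: waits 0, runs 0→9
Job 3: waits 9, runs 9→13
Job 1: waits 13, runs 13→16
Job 2: waits 16, runs 16→18
Sum = 0+9+13+16 = 38.
FIFO (arrival order): Job 1 Job 2 Job 3 Job 4.
Job 1: waits 0, runs 0→3
Job 2: waits 3, runs 3→5
Job 3: waits 5, runs 5→9
Job 4: waits 9, runs 9→18
Sum = 0+3+5+9 = 17.
SPT 16, LPT 38, FIFO 17 → minimum 16.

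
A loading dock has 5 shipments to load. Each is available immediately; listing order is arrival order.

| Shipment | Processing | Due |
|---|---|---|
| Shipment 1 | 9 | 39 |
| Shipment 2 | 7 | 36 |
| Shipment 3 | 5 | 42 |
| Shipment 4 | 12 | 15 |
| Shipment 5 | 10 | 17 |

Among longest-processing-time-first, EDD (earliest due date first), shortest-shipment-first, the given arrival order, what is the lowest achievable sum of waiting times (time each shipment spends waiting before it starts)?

LPT (decreasing processing time): Shipment 4 Shipment 5 Shipment 1 Shipment 2 Shipment 3.
Shipment 4: waits 0, runs 0→12
Shipment 5: waits 12, runs 12→22
Shipment 1: waits 22, runs 22→31
Shipment 2: waits 31, runs 31→38
Shipment 3: waits 38, runs 38→43
Sum = 0+12+22+31+38 = 103.
EDD (increasing due date): Shipment 4 Shipment 5 Shipment 2 Shipment 1 Shipment 3.
Shipment 4: waits 0, runs 0→12
Shipment 5: waits 12, runs 12→22
Shipment 2: waits 22, runs 22→29
Shipment 1: waits 29, runs 29→38
Shipment 3: waits 38, runs 38→43
Sum = 0+12+22+29+38 = 101.
SPT (increasing processing time): Shipment 3 Shipment 2 Shipment 1 Shipment 5 Shipment 4.
Shipment 3: waits 0, runs 0→5
Shipment 2: waits 5, runs 5→12
Shipment 1: waits 12, runs 12→21
Shipment 5: waits 21, runs 21→31
Shipment 4: waits 31, runs 31→43
Sum = 0+5+12+21+31 = 69.
FIFO (arrival order): Shipment 1 Shipment 2 Shipment 3 Shipment 4 Shipment 5.
Shipment 1: waits 0, runs 0→9
Shipment 2: waits 9, runs 9→16
Shipment 3: waits 16, runs 16→21
Shipment 4: waits 21, runs 21→33
Shipment 5: waits 33, runs 33→43
Sum = 0+9+16+21+33 = 79.
LPT 103, EDD 101, SPT 69, FIFO 79 → minimum 69.

69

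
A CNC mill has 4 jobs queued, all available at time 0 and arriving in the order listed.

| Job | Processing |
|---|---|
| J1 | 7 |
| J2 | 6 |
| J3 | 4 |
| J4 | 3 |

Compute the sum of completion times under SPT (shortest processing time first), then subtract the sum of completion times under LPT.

-14

SPT (increasing processing time): J4 J3 J2 J1.
J4: 0→3
J3: 3→7
J2: 7→13
J1: 13→20
Sum = 3+7+13+20 = 43.
LPT (decreasing processing time): J1 J2 J3 J4.
J1: 0→7
J2: 7→13
J3: 13→17
J4: 17→20
Sum = 7+13+17+20 = 57.
Difference = 43 − 57 = -14.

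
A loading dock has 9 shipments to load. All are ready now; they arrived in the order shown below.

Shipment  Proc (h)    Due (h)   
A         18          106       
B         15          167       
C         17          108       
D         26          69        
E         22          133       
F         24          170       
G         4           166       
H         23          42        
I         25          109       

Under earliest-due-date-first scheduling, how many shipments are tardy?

EDD (increasing due date): H D A C I E G B F.
H: 0→23, due 42, tardiness 0
D: 23→49, due 69, tardiness 0
A: 49→67, due 106, tardiness 0
C: 67→84, due 108, tardiness 0
I: 84→109, due 109, tardiness 0
E: 109→131, due 133, tardiness 0
G: 131→135, due 166, tardiness 0
B: 135→150, due 167, tardiness 0
F: 150→174, due 170, tardiness 4
Late shipments: 1.

1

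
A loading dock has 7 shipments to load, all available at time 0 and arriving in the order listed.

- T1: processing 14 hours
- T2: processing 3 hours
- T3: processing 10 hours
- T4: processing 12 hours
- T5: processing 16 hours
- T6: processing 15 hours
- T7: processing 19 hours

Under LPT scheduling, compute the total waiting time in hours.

330

LPT (decreasing processing time): T7 T5 T6 T1 T4 T3 T2.
T7: waits 0, runs 0→19
T5: waits 19, runs 19→35
T6: waits 35, runs 35→50
T1: waits 50, runs 50→64
T4: waits 64, runs 64→76
T3: waits 76, runs 76→86
T2: waits 86, runs 86→89
Sum = 0+19+35+50+64+76+86 = 330.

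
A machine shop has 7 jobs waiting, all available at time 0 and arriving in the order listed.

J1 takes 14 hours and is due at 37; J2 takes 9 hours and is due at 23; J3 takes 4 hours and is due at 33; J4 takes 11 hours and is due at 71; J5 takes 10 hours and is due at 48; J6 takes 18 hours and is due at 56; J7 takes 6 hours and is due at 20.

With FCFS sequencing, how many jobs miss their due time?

FIFO (arrival order): J1 J2 J3 J4 J5 J6 J7.
J1: 0→14, due 37, tardiness 0
J2: 14→23, due 23, tardiness 0
J3: 23→27, due 33, tardiness 0
J4: 27→38, due 71, tardiness 0
J5: 38→48, due 48, tardiness 0
J6: 48→66, due 56, tardiness 10
J7: 66→72, due 20, tardiness 52
Late jobs: 2.

2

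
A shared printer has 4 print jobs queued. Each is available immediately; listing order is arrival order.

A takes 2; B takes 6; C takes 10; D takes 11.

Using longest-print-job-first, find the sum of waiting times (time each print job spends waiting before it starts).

LPT (decreasing processing time): D C B A.
D: waits 0, runs 0→11
C: waits 11, runs 11→21
B: waits 21, runs 21→27
A: waits 27, runs 27→29
Sum = 0+11+21+27 = 59.

59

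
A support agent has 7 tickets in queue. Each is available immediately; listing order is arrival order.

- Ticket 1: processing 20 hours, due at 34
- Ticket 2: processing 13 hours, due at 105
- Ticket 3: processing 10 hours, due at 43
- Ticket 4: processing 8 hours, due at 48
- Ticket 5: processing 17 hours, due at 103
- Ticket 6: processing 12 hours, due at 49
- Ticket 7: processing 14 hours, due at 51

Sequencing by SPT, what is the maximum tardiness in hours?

SPT (increasing processing time): Ticket 4 Ticket 3 Ticket 6 Ticket 2 Ticket 7 Ticket 5 Ticket 1.
Ticket 4: 0→8, due 48, tardiness 0
Ticket 3: 8→18, due 43, tardiness 0
Ticket 6: 18→30, due 49, tardiness 0
Ticket 2: 30→43, due 105, tardiness 0
Ticket 7: 43→57, due 51, tardiness 6
Ticket 5: 57→74, due 103, tardiness 0
Ticket 1: 74→94, due 34, tardiness 60
Maximum = 60.

60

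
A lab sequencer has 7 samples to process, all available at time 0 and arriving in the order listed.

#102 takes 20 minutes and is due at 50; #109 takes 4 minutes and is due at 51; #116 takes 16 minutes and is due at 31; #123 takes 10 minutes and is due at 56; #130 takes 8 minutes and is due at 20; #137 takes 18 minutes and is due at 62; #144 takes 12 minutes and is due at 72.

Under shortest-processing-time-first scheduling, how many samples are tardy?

3

SPT (increasing processing time): #109 #130 #123 #144 #116 #137 #102.
#109: 0→4, due 51, tardiness 0
#130: 4→12, due 20, tardiness 0
#123: 12→22, due 56, tardiness 0
#144: 22→34, due 72, tardiness 0
#116: 34→50, due 31, tardiness 19
#137: 50→68, due 62, tardiness 6
#102: 68→88, due 50, tardiness 38
Late samples: 3.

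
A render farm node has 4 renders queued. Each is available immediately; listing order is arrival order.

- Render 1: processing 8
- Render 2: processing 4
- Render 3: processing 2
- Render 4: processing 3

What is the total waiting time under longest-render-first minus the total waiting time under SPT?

19

LPT (decreasing processing time): Render 1 Render 2 Render 4 Render 3.
Render 1: waits 0, runs 0→8
Render 2: waits 8, runs 8→12
Render 4: waits 12, runs 12→15
Render 3: waits 15, runs 15→17
Sum = 0+8+12+15 = 35.
SPT (increasing processing time): Render 3 Render 4 Render 2 Render 1.
Render 3: waits 0, runs 0→2
Render 4: waits 2, runs 2→5
Render 2: waits 5, runs 5→9
Render 1: waits 9, runs 9→17
Sum = 0+2+5+9 = 16.
Difference = 35 − 16 = 19.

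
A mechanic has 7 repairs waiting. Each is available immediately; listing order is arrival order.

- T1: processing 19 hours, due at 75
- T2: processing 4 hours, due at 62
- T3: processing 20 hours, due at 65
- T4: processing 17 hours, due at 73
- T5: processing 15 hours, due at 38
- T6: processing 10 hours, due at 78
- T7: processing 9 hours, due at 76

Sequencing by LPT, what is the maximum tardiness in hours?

LPT (decreasing processing time): T3 T1 T4 T5 T6 T7 T2.
T3: 0→20, due 65, tardiness 0
T1: 20→39, due 75, tardiness 0
T4: 39→56, due 73, tardiness 0
T5: 56→71, due 38, tardiness 33
T6: 71→81, due 78, tardiness 3
T7: 81→90, due 76, tardiness 14
T2: 90→94, due 62, tardiness 32
Maximum = 33.

33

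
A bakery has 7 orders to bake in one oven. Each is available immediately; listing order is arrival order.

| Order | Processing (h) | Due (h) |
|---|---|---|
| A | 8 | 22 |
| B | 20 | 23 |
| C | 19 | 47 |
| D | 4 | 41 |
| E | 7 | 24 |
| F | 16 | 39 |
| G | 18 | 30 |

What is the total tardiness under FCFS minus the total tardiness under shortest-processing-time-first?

FIFO (arrival order): A B C D E F G.
A: 0→8, due 22, tardiness 0
B: 8→28, due 23, tardiness 5
C: 28→47, due 47, tardiness 0
D: 47→51, due 41, tardiness 10
E: 51→58, due 24, tardiness 34
F: 58→74, due 39, tardiness 35
G: 74→92, due 30, tardiness 62
Sum = 0+5+0+10+34+35+62 = 146.
SPT (increasing processing time): D E A F G C B.
D: 0→4, due 41, tardiness 0
E: 4→11, due 24, tardiness 0
A: 11→19, due 22, tardiness 0
F: 19→35, due 39, tardiness 0
G: 35→53, due 30, tardiness 23
C: 53→72, due 47, tardiness 25
B: 72→92, due 23, tardiness 69
Sum = 0+0+0+0+23+25+69 = 117.
Difference = 146 − 117 = 29.

29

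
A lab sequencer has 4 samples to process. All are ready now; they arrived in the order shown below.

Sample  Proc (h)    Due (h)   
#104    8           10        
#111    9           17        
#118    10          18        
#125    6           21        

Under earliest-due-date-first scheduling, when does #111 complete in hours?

17

EDD (increasing due date): #104 #111 #118 #125.
#104: 0→8
#111: 8→17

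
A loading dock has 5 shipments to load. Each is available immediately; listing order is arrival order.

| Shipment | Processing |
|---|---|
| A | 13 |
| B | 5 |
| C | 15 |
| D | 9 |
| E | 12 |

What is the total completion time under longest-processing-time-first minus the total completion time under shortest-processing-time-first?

LPT (decreasing processing time): C A E D B.
C: 0→15
A: 15→28
E: 28→40
D: 40→49
B: 49→54
Sum = 15+28+40+49+54 = 186.
SPT (increasing processing time): B D E A C.
B: 0→5
D: 5→14
E: 14→26
A: 26→39
C: 39→54
Sum = 5+14+26+39+54 = 138.
Difference = 186 − 138 = 48.

48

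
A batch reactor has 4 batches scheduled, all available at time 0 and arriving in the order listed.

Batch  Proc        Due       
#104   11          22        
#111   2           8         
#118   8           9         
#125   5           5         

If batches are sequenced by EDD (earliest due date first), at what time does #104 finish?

EDD (increasing due date): #125 #111 #118 #104.
#125: 0→5
#111: 5→7
#118: 7→15
#104: 15→26

26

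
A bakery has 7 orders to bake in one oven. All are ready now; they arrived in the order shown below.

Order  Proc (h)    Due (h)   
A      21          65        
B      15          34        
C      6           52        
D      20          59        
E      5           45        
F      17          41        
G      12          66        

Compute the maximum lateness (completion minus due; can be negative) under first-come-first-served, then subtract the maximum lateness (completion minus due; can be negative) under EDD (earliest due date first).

13

FIFO (arrival order): A B C D E F G.
A: 0→21, due 65, lateness -44
B: 21→36, due 34, lateness 2
C: 36→42, due 52, lateness -10
D: 42→62, due 59, lateness 3
E: 62→67, due 45, lateness 22
F: 67→84, due 41, lateness 43
G: 84→96, due 66, lateness 30
Maximum = 43.
EDD (increasing due date): B F E C D A G.
B: 0→15, due 34, lateness -19
F: 15→32, due 41, lateness -9
E: 32→37, due 45, lateness -8
C: 37→43, due 52, lateness -9
D: 43→63, due 59, lateness 4
A: 63→84, due 65, lateness 19
G: 84→96, due 66, lateness 30
Maximum = 30.
Difference = 43 − 30 = 13.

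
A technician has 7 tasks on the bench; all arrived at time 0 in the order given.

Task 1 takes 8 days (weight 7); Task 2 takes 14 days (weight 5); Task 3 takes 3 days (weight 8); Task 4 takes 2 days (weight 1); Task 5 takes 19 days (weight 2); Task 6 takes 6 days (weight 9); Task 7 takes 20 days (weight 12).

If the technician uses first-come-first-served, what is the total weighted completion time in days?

FIFO (arrival order): Task 1 Task 2 Task 3 Task 4 Task 5 Task 6 Task 7.
Task 1: finishes 8, weight 7, w·C = 56
Task 2: finishes 22, weight 5, w·C = 110
Task 3: finishes 25, weight 8, w·C = 200
Task 4: finishes 27, weight 1, w·C = 27
Task 5: finishes 46, weight 2, w·C = 92
Task 6: finishes 52, weight 9, w·C = 468
Task 7: finishes 72, weight 12, w·C = 864
Sum = 56+110+200+27+92+468+864 = 1817.

1817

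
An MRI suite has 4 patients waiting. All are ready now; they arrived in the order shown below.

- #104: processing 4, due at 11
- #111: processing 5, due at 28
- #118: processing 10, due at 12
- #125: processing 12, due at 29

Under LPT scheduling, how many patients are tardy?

2

LPT (decreasing processing time): #125 #118 #111 #104.
#125: 0→12, due 29, tardiness 0
#118: 12→22, due 12, tardiness 10
#111: 22→27, due 28, tardiness 0
#104: 27→31, due 11, tardiness 20
Late patients: 2.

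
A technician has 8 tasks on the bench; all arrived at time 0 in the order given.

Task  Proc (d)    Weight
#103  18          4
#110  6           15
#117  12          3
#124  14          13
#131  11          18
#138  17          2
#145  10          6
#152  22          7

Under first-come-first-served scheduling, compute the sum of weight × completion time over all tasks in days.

3742

FIFO (arrival order): #103 #110 #117 #124 #131 #138 #145 #152.
#103: finishes 18, weight 4, w·C = 72
#110: finishes 24, weight 15, w·C = 360
#117: finishes 36, weight 3, w·C = 108
#124: finishes 50, weight 13, w·C = 650
#131: finishes 61, weight 18, w·C = 1098
#138: finishes 78, weight 2, w·C = 156
#145: finishes 88, weight 6, w·C = 528
#152: finishes 110, weight 7, w·C = 770
Sum = 72+360+108+650+1098+156+528+770 = 3742.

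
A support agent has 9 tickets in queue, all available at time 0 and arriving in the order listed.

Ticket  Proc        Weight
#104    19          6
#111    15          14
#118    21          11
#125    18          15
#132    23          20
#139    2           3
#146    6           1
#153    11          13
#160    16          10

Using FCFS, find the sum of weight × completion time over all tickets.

7413

FIFO (arrival order): #104 #111 #118 #125 #132 #139 #146 #153 #160.
#104: finishes 19, weight 6, w·C = 114
#111: finishes 34, weight 14, w·C = 476
#118: finishes 55, weight 11, w·C = 605
#125: finishes 73, weight 15, w·C = 1095
#132: finishes 96, weight 20, w·C = 1920
#139: finishes 98, weight 3, w·C = 294
#146: finishes 104, weight 1, w·C = 104
#153: finishes 115, weight 13, w·C = 1495
#160: finishes 131, weight 10, w·C = 1310
Sum = 114+476+605+1095+1920+294+104+1495+1310 = 7413.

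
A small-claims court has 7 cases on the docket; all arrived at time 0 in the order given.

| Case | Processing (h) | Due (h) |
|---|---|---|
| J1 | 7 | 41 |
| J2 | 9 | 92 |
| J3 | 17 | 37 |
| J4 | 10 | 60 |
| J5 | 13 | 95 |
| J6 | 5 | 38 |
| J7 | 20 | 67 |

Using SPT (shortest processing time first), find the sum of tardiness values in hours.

SPT (increasing processing time): J6 J1 J2 J4 J5 J3 J7.
J6: 0→5, due 38, tardiness 0
J1: 5→12, due 41, tardiness 0
J2: 12→21, due 92, tardiness 0
J4: 21→31, due 60, tardiness 0
J5: 31→44, due 95, tardiness 0
J3: 44→61, due 37, tardiness 24
J7: 61→81, due 67, tardiness 14
Sum = 0+0+0+0+0+24+14 = 38.

38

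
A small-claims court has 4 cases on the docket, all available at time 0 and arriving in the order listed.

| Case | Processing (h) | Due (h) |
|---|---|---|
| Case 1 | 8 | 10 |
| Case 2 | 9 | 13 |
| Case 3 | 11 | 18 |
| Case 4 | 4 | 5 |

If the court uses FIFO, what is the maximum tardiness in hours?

27

FIFO (arrival order): Case 1 Case 2 Case 3 Case 4.
Case 1: 0→8, due 10, tardiness 0
Case 2: 8→17, due 13, tardiness 4
Case 3: 17→28, due 18, tardiness 10
Case 4: 28→32, due 5, tardiness 27
Maximum = 27.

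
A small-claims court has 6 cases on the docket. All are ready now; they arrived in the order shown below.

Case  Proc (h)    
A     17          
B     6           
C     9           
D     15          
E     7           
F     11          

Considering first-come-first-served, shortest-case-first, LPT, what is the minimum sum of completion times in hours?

FIFO (arrival order): A B C D E F.
A: 0→17
B: 17→23
C: 23→32
D: 32→47
E: 47→54
F: 54→65
Sum = 17+23+32+47+54+65 = 238.
SPT (increasing processing time): B E C F D A.
B: 0→6
E: 6→13
C: 13→22
F: 22→33
D: 33→48
A: 48→65
Sum = 6+13+22+33+48+65 = 187.
LPT (decreasing processing time): A D F C E B.
A: 0→17
D: 17→32
F: 32→43
C: 43→52
E: 52→59
B: 59→65
Sum = 17+32+43+52+59+65 = 268.
FIFO 238, SPT 187, LPT 268 → minimum 187.

187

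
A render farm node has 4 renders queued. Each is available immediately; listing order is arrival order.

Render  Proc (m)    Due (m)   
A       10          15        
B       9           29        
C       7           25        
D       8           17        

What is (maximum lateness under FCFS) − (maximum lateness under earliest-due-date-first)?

FIFO (arrival order): A B C D.
A: 0→10, due 15, lateness -5
B: 10→19, due 29, lateness -10
C: 19→26, due 25, lateness 1
D: 26→34, due 17, lateness 17
Maximum = 17.
EDD (increasing due date): A D C B.
A: 0→10, due 15, lateness -5
D: 10→18, due 17, lateness 1
C: 18→25, due 25, lateness 0
B: 25→34, due 29, lateness 5
Maximum = 5.
Difference = 17 − 5 = 12.

12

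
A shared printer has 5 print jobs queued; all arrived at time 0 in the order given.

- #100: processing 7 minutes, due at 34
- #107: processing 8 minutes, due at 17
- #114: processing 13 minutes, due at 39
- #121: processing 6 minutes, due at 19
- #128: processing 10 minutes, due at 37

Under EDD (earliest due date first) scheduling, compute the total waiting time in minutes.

EDD (increasing due date): #107 #121 #100 #128 #114.
#107: waits 0, runs 0→8
#121: waits 8, runs 8→14
#100: waits 14, runs 14→21
#128: waits 21, runs 21→31
#114: waits 31, runs 31→44
Sum = 0+8+14+21+31 = 74.

74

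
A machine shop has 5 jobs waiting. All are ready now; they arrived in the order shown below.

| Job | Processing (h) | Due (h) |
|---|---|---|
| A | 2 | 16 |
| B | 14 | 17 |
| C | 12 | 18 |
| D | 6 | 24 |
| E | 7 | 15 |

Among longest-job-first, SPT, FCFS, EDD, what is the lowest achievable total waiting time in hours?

52

LPT (decreasing processing time): B C E D A.
B: waits 0, runs 0→14
C: waits 14, runs 14→26
E: waits 26, runs 26→33
D: waits 33, runs 33→39
A: waits 39, runs 39→41
Sum = 0+14+26+33+39 = 112.
SPT (increasing processing time): A D E C B.
A: waits 0, runs 0→2
D: waits 2, runs 2→8
E: waits 8, runs 8→15
C: waits 15, runs 15→27
B: waits 27, runs 27→41
Sum = 0+2+8+15+27 = 52.
FIFO (arrival order): A B C D E.
A: waits 0, runs 0→2
B: waits 2, runs 2→16
C: waits 16, runs 16→28
D: waits 28, runs 28→34
E: waits 34, runs 34→41
Sum = 0+2+16+28+34 = 80.
EDD (increasing due date): E A B C D.
E: waits 0, runs 0→7
A: waits 7, runs 7→9
B: waits 9, runs 9→23
C: waits 23, runs 23→35
D: waits 35, runs 35→41
Sum = 0+7+9+23+35 = 74.
LPT 112, SPT 52, FIFO 80, EDD 74 → minimum 52.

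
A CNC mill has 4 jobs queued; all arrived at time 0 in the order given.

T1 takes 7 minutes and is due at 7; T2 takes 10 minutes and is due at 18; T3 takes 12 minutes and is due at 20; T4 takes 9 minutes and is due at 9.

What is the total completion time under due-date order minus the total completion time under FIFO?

EDD (increasing due date): T1 T4 T2 T3.
T1: 0→7
T4: 7→16
T2: 16→26
T3: 26→38
Sum = 7+16+26+38 = 87.
FIFO (arrival order): T1 T2 T3 T4.
T1: 0→7
T2: 7→17
T3: 17→29
T4: 29→38
Sum = 7+17+29+38 = 91.
Difference = 87 − 91 = -4.

-4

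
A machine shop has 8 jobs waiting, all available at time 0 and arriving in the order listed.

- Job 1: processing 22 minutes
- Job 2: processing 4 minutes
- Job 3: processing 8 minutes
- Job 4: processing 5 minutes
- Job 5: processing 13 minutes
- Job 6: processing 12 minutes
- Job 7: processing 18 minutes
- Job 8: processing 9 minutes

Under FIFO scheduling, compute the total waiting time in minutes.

FIFO (arrival order): Job 1 Job 2 Job 3 Job 4 Job 5 Job 6 Job 7 Job 8.
Job 1: waits 0, runs 0→22
Job 2: waits 22, runs 22→26
Job 3: waits 26, runs 26→34
Job 4: waits 34, runs 34→39
Job 5: waits 39, runs 39→52
Job 6: waits 52, runs 52→64
Job 7: waits 64, runs 64→82
Job 8: waits 82, runs 82→91
Sum = 0+22+26+34+39+52+64+82 = 319.

319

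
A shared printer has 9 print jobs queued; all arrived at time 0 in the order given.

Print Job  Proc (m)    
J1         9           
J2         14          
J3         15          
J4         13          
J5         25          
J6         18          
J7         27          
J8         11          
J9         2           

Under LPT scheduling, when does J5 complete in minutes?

52

LPT (decreasing processing time): J7 J5 J6 J3 J2 J4 J8 J1 J9.
J7: 0→27
J5: 27→52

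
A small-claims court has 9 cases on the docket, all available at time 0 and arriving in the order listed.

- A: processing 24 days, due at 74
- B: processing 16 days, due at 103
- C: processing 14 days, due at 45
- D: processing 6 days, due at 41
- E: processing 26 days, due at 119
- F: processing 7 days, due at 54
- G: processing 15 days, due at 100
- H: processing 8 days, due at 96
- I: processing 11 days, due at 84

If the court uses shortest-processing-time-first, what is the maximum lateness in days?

27

SPT (increasing processing time): D F H I C G B A E.
D: 0→6, due 41, lateness -35
F: 6→13, due 54, lateness -41
H: 13→21, due 96, lateness -75
I: 21→32, due 84, lateness -52
C: 32→46, due 45, lateness 1
G: 46→61, due 100, lateness -39
B: 61→77, due 103, lateness -26
A: 77→101, due 74, lateness 27
E: 101→127, due 119, lateness 8
Maximum = 27.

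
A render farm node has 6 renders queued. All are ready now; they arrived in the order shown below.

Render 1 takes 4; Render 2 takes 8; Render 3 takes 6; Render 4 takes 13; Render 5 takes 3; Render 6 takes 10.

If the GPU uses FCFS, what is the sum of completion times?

143

FIFO (arrival order): Render 1 Render 2 Render 3 Render 4 Render 5 Render 6.
Render 1: 0→4
Render 2: 4→12
Render 3: 12→18
Render 4: 18→31
Render 5: 31→34
Render 6: 34→44
Sum = 4+12+18+31+34+44 = 143.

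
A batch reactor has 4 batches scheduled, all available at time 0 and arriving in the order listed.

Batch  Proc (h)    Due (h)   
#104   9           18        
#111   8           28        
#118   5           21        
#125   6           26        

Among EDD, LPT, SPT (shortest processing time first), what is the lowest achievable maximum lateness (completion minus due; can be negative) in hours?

0

EDD (increasing due date): #104 #118 #125 #111.
#104: 0→9, due 18, lateness -9
#118: 9→14, due 21, lateness -7
#125: 14→20, due 26, lateness -6
#111: 20→28, due 28, lateness 0
Maximum = 0.
LPT (decreasing processing time): #104 #111 #125 #118.
#104: 0→9, due 18, lateness -9
#111: 9→17, due 28, lateness -11
#125: 17→23, due 26, lateness -3
#118: 23→28, due 21, lateness 7
Maximum = 7.
SPT (increasing processing time): #118 #125 #111 #104.
#118: 0→5, due 21, lateness -16
#125: 5→11, due 26, lateness -15
#111: 11→19, due 28, lateness -9
#104: 19→28, due 18, lateness 10
Maximum = 10.
EDD 0, LPT 7, SPT 10 → minimum 0.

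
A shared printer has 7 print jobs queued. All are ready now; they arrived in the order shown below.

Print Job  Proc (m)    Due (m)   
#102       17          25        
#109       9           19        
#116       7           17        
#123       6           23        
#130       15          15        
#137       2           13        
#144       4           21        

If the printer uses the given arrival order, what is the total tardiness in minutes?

160

FIFO (arrival order): #102 #109 #116 #123 #130 #137 #144.
#102: 0→17, due 25, tardiness 0
#109: 17→26, due 19, tardiness 7
#116: 26→33, due 17, tardiness 16
#123: 33→39, due 23, tardiness 16
#130: 39→54, due 15, tardiness 39
#137: 54→56, due 13, tardiness 43
#144: 56→60, due 21, tardiness 39
Sum = 0+7+16+16+39+43+39 = 160.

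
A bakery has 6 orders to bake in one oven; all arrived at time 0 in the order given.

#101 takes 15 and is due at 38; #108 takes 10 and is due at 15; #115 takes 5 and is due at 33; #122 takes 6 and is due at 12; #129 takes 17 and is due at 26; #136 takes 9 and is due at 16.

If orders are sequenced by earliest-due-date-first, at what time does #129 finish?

EDD (increasing due date): #122 #108 #136 #129 #115 #101.
#122: 0→6
#108: 6→16
#136: 16→25
#129: 25→42

42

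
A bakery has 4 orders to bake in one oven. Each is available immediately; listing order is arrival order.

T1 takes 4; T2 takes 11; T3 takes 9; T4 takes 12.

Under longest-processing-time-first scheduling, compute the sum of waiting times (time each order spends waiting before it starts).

LPT (decreasing processing time): T4 T2 T3 T1.
T4: waits 0, runs 0→12
T2: waits 12, runs 12→23
T3: waits 23, runs 23→32
T1: waits 32, runs 32→36
Sum = 0+12+23+32 = 67.

67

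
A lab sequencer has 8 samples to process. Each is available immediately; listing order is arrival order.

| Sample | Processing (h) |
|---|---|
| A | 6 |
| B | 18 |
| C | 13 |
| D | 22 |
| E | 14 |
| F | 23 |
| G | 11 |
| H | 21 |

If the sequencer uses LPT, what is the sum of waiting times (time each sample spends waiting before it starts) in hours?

LPT (decreasing processing time): F D H B E C G A.
F: waits 0, runs 0→23
D: waits 23, runs 23→45
H: waits 45, runs 45→66
B: waits 66, runs 66→84
E: waits 84, runs 84→98
C: waits 98, runs 98→111
G: waits 111, runs 111→122
A: waits 122, runs 122→128
Sum = 0+23+45+66+84+98+111+122 = 549.

549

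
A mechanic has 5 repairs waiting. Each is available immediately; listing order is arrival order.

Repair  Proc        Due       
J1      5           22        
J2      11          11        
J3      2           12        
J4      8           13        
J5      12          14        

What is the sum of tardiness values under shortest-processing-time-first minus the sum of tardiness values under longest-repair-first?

SPT (increasing processing time): J3 J1 J4 J2 J5.
J3: 0→2, due 12, tardiness 0
J1: 2→7, due 22, tardiness 0
J4: 7→15, due 13, tardiness 2
J2: 15→26, due 11, tardiness 15
J5: 26→38, due 14, tardiness 24
Sum = 0+0+2+15+24 = 41.
LPT (decreasing processing time): J5 J2 J4 J1 J3.
J5: 0→12, due 14, tardiness 0
J2: 12→23, due 11, tardiness 12
J4: 23→31, due 13, tardiness 18
J1: 31→36, due 22, tardiness 14
J3: 36→38, due 12, tardiness 26
Sum = 0+12+18+14+26 = 70.
Difference = 41 − 70 = -29.

-29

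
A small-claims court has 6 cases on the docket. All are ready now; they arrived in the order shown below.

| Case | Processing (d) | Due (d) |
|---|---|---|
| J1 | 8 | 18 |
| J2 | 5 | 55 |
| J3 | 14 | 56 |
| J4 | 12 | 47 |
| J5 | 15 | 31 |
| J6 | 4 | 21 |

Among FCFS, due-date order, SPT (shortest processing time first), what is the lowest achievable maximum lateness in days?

FIFO (arrival order): J1 J2 J3 J4 J5 J6.
J1: 0→8, due 18, lateness -10
J2: 8→13, due 55, lateness -42
J3: 13→27, due 56, lateness -29
J4: 27→39, due 47, lateness -8
J5: 39→54, due 31, lateness 23
J6: 54→58, due 21, lateness 37
Maximum = 37.
EDD (increasing due date): J1 J6 J5 J4 J2 J3.
J1: 0→8, due 18, lateness -10
J6: 8→12, due 21, lateness -9
J5: 12→27, due 31, lateness -4
J4: 27→39, due 47, lateness -8
J2: 39→44, due 55, lateness -11
J3: 44→58, due 56, lateness 2
Maximum = 2.
SPT (increasing processing time): J6 J2 J1 J4 J3 J5.
J6: 0→4, due 21, lateness -17
J2: 4→9, due 55, lateness -46
J1: 9→17, due 18, lateness -1
J4: 17→29, due 47, lateness -18
J3: 29→43, due 56, lateness -13
J5: 43→58, due 31, lateness 27
Maximum = 27.
FIFO 37, EDD 2, SPT 27 → minimum 2.

2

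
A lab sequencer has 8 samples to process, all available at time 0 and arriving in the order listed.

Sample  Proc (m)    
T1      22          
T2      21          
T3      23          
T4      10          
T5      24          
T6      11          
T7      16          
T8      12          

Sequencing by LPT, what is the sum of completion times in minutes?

LPT (decreasing processing time): T5 T3 T1 T2 T7 T8 T6 T4.
T5: 0→24
T3: 24→47
T1: 47→69
T2: 69→90
T7: 90→106
T8: 106→118
T6: 118→129
T4: 129→139
Sum = 24+47+69+90+106+118+129+139 = 722.

722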